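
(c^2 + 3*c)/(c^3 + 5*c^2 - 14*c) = (c + 3)/(c^2 + 5*c - 14)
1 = 1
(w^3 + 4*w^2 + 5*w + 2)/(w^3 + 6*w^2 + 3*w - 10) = (w^2 + 2*w + 1)/(w^2 + 4*w - 5)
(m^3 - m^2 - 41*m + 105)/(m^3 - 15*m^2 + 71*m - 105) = (m + 7)/(m - 7)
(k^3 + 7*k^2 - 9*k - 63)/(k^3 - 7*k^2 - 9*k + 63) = (k + 7)/(k - 7)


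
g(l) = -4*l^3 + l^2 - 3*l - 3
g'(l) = -12*l^2 + 2*l - 3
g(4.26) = -306.87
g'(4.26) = -212.25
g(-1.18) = 8.50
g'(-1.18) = -22.07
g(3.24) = -138.27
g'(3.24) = -122.49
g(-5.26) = 622.57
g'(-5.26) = -345.53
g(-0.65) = 0.47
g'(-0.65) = -9.37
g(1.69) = -24.52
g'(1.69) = -33.89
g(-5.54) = 724.44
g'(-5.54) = -382.38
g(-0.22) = -2.25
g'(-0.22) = -4.02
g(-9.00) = 3021.00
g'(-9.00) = -993.00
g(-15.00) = 13767.00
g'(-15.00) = -2733.00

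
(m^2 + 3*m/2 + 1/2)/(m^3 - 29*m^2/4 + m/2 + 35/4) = 2*(2*m + 1)/(4*m^2 - 33*m + 35)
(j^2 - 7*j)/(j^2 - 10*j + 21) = j/(j - 3)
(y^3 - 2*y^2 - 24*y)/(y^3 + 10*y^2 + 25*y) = (y^2 - 2*y - 24)/(y^2 + 10*y + 25)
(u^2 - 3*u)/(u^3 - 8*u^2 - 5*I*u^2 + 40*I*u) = (u - 3)/(u^2 - 8*u - 5*I*u + 40*I)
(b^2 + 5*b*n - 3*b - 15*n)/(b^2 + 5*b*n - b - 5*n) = (b - 3)/(b - 1)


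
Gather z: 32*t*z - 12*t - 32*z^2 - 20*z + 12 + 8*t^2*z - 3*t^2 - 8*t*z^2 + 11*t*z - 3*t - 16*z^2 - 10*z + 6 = -3*t^2 - 15*t + z^2*(-8*t - 48) + z*(8*t^2 + 43*t - 30) + 18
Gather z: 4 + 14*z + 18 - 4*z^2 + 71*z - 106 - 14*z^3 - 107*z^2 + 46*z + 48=-14*z^3 - 111*z^2 + 131*z - 36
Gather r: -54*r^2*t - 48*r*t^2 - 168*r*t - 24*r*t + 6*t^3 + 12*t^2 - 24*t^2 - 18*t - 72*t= -54*r^2*t + r*(-48*t^2 - 192*t) + 6*t^3 - 12*t^2 - 90*t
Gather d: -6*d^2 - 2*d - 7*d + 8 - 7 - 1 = -6*d^2 - 9*d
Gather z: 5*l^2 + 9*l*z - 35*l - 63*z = 5*l^2 - 35*l + z*(9*l - 63)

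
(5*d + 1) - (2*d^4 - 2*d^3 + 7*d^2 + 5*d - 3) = -2*d^4 + 2*d^3 - 7*d^2 + 4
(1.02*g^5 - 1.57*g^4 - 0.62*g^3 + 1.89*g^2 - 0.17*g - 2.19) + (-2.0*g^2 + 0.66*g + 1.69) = 1.02*g^5 - 1.57*g^4 - 0.62*g^3 - 0.11*g^2 + 0.49*g - 0.5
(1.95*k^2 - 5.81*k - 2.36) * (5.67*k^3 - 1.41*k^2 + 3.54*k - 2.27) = 11.0565*k^5 - 35.6922*k^4 + 1.7139*k^3 - 21.6663*k^2 + 4.8343*k + 5.3572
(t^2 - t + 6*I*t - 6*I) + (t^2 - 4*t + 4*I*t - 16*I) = 2*t^2 - 5*t + 10*I*t - 22*I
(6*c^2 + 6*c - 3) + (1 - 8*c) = 6*c^2 - 2*c - 2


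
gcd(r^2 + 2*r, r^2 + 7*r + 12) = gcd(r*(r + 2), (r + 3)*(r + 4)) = 1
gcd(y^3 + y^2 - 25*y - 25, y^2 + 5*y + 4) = y + 1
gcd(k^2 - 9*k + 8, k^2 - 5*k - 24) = k - 8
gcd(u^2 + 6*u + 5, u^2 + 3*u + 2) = u + 1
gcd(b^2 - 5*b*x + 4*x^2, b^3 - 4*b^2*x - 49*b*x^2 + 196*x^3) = -b + 4*x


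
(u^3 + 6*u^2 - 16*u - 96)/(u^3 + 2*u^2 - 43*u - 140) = (u^2 + 2*u - 24)/(u^2 - 2*u - 35)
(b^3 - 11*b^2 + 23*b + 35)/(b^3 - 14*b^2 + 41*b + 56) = (b - 5)/(b - 8)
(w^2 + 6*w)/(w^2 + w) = (w + 6)/(w + 1)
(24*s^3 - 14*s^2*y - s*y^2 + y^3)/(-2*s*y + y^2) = -12*s^2/y + s + y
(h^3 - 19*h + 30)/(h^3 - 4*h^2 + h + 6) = (h + 5)/(h + 1)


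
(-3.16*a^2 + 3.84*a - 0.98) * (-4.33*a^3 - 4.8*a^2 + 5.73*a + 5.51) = 13.6828*a^5 - 1.4592*a^4 - 32.2954*a^3 + 9.2956*a^2 + 15.543*a - 5.3998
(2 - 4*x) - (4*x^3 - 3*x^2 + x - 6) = -4*x^3 + 3*x^2 - 5*x + 8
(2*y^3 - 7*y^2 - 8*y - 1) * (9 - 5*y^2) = -10*y^5 + 35*y^4 + 58*y^3 - 58*y^2 - 72*y - 9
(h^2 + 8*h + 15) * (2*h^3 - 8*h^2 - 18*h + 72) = 2*h^5 + 8*h^4 - 52*h^3 - 192*h^2 + 306*h + 1080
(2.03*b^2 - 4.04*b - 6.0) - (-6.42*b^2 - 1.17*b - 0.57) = 8.45*b^2 - 2.87*b - 5.43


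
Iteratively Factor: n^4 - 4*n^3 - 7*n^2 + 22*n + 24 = (n + 1)*(n^3 - 5*n^2 - 2*n + 24) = (n - 4)*(n + 1)*(n^2 - n - 6) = (n - 4)*(n + 1)*(n + 2)*(n - 3)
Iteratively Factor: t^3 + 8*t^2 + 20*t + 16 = (t + 2)*(t^2 + 6*t + 8) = (t + 2)*(t + 4)*(t + 2)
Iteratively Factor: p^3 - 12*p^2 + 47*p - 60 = (p - 3)*(p^2 - 9*p + 20) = (p - 4)*(p - 3)*(p - 5)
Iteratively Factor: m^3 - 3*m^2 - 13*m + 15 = (m + 3)*(m^2 - 6*m + 5) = (m - 1)*(m + 3)*(m - 5)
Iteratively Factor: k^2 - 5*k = (k)*(k - 5)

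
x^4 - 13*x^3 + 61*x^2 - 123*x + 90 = (x - 5)*(x - 3)^2*(x - 2)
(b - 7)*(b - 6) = b^2 - 13*b + 42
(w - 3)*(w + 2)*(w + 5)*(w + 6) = w^4 + 10*w^3 + 13*w^2 - 96*w - 180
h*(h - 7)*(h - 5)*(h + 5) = h^4 - 7*h^3 - 25*h^2 + 175*h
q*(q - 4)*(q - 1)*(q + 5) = q^4 - 21*q^2 + 20*q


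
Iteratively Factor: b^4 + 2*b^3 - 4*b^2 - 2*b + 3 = (b - 1)*(b^3 + 3*b^2 - b - 3) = (b - 1)*(b + 1)*(b^2 + 2*b - 3) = (b - 1)*(b + 1)*(b + 3)*(b - 1)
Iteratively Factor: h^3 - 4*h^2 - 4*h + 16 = (h + 2)*(h^2 - 6*h + 8) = (h - 2)*(h + 2)*(h - 4)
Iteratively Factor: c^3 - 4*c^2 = (c - 4)*(c^2) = c*(c - 4)*(c)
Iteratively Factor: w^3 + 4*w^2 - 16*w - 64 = (w + 4)*(w^2 - 16) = (w + 4)^2*(w - 4)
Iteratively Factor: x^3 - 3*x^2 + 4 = (x - 2)*(x^2 - x - 2) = (x - 2)*(x + 1)*(x - 2)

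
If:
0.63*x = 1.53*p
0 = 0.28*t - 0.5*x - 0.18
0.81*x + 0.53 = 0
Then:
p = -0.27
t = -0.53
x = -0.65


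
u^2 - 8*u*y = u*(u - 8*y)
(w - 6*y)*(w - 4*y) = w^2 - 10*w*y + 24*y^2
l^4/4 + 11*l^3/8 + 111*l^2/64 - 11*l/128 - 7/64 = (l/4 + 1/2)*(l - 1/4)*(l + 1/4)*(l + 7/2)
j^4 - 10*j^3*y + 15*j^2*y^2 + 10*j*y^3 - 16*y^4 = (j - 8*y)*(j - 2*y)*(j - y)*(j + y)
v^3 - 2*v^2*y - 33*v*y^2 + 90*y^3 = (v - 5*y)*(v - 3*y)*(v + 6*y)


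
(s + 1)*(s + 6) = s^2 + 7*s + 6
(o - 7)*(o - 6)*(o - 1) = o^3 - 14*o^2 + 55*o - 42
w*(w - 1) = w^2 - w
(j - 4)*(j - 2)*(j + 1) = j^3 - 5*j^2 + 2*j + 8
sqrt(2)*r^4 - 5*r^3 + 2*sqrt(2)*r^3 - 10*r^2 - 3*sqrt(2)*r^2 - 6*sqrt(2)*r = r*(r + 2)*(r - 3*sqrt(2))*(sqrt(2)*r + 1)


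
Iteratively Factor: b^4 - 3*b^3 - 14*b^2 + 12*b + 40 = (b - 5)*(b^3 + 2*b^2 - 4*b - 8) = (b - 5)*(b - 2)*(b^2 + 4*b + 4) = (b - 5)*(b - 2)*(b + 2)*(b + 2)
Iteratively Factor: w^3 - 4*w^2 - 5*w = (w + 1)*(w^2 - 5*w) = (w - 5)*(w + 1)*(w)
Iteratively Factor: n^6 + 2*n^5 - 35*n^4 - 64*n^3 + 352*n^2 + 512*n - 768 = (n + 4)*(n^5 - 2*n^4 - 27*n^3 + 44*n^2 + 176*n - 192) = (n - 4)*(n + 4)*(n^4 + 2*n^3 - 19*n^2 - 32*n + 48) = (n - 4)^2*(n + 4)*(n^3 + 6*n^2 + 5*n - 12) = (n - 4)^2*(n + 4)^2*(n^2 + 2*n - 3) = (n - 4)^2*(n + 3)*(n + 4)^2*(n - 1)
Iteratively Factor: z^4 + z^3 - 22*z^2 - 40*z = (z - 5)*(z^3 + 6*z^2 + 8*z) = (z - 5)*(z + 4)*(z^2 + 2*z) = (z - 5)*(z + 2)*(z + 4)*(z)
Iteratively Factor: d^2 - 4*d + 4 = (d - 2)*(d - 2)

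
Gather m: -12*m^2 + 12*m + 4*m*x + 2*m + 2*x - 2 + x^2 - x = -12*m^2 + m*(4*x + 14) + x^2 + x - 2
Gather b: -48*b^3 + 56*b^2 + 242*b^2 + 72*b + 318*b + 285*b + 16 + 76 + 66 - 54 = -48*b^3 + 298*b^2 + 675*b + 104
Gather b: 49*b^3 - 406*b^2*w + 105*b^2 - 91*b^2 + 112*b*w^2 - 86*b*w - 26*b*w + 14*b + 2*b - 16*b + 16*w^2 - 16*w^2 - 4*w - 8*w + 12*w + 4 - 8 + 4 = 49*b^3 + b^2*(14 - 406*w) + b*(112*w^2 - 112*w)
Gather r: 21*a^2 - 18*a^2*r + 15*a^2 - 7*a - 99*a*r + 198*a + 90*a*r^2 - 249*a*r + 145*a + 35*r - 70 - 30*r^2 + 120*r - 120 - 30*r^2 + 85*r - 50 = 36*a^2 + 336*a + r^2*(90*a - 60) + r*(-18*a^2 - 348*a + 240) - 240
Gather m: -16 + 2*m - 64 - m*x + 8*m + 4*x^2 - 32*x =m*(10 - x) + 4*x^2 - 32*x - 80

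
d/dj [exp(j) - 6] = exp(j)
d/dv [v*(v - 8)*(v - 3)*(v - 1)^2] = 5*v^4 - 52*v^3 + 141*v^2 - 118*v + 24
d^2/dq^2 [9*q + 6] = 0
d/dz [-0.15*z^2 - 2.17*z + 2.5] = -0.3*z - 2.17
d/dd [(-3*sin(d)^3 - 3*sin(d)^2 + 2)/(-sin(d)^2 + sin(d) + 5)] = (3*sin(d)^4 - 6*sin(d)^3 - 48*sin(d)^2 - 26*sin(d) - 2)*cos(d)/(sin(d)^2 - sin(d) - 5)^2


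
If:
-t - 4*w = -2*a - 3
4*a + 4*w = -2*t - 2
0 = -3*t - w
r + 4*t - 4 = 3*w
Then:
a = -13/16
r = 45/8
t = -1/8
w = 3/8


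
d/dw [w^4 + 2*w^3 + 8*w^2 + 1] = 2*w*(2*w^2 + 3*w + 8)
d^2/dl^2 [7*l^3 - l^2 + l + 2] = 42*l - 2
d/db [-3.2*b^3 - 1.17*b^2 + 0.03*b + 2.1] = -9.6*b^2 - 2.34*b + 0.03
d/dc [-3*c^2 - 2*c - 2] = -6*c - 2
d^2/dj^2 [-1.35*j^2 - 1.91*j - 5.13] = -2.70000000000000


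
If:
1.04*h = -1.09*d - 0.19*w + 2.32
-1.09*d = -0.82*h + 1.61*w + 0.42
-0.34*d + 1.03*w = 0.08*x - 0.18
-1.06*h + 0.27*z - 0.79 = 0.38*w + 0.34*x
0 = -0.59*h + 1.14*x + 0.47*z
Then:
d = 0.78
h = 1.43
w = -0.06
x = -1.81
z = 6.17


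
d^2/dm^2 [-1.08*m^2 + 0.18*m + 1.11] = -2.16000000000000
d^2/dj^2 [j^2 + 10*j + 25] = 2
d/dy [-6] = 0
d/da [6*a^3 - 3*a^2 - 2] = 6*a*(3*a - 1)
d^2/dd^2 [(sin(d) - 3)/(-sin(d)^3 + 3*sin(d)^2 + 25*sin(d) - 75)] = 2*(2*sin(d)^4 + 47*sin(d)^2 - 25)/((sin(d) - 5)^3*(sin(d) + 5)^3)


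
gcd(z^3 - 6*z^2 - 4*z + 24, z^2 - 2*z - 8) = z + 2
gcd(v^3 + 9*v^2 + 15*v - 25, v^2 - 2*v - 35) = v + 5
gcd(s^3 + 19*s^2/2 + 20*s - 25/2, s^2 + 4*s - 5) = s + 5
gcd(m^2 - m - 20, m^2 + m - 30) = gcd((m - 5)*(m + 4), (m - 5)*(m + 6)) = m - 5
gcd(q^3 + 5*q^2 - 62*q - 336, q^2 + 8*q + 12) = q + 6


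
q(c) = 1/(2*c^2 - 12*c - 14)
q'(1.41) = 0.01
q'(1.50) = 0.01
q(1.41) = -0.04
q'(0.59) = 0.02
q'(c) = (12 - 4*c)/(2*c^2 - 12*c - 14)^2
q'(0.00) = 0.06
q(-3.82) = 0.02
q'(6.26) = -0.11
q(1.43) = -0.04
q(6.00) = -0.07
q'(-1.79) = 0.10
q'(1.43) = 0.01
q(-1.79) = 0.07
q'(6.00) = -0.06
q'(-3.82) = 0.01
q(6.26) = -0.09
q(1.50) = -0.04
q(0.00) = -0.07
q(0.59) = -0.05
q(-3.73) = 0.02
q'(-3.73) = 0.01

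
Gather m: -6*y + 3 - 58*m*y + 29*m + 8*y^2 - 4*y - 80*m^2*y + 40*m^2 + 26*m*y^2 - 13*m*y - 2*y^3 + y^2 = m^2*(40 - 80*y) + m*(26*y^2 - 71*y + 29) - 2*y^3 + 9*y^2 - 10*y + 3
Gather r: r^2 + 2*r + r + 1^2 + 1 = r^2 + 3*r + 2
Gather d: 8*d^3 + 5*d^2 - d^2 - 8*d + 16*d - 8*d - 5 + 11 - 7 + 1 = 8*d^3 + 4*d^2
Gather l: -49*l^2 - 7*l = -49*l^2 - 7*l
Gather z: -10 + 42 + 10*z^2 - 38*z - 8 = 10*z^2 - 38*z + 24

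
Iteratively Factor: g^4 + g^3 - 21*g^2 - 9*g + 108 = (g + 4)*(g^3 - 3*g^2 - 9*g + 27) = (g + 3)*(g + 4)*(g^2 - 6*g + 9) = (g - 3)*(g + 3)*(g + 4)*(g - 3)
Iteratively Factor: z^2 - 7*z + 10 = (z - 5)*(z - 2)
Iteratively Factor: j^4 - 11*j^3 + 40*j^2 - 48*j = (j)*(j^3 - 11*j^2 + 40*j - 48) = j*(j - 4)*(j^2 - 7*j + 12) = j*(j - 4)*(j - 3)*(j - 4)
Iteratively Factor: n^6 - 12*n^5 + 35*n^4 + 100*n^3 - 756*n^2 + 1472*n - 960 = (n - 2)*(n^5 - 10*n^4 + 15*n^3 + 130*n^2 - 496*n + 480) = (n - 2)^2*(n^4 - 8*n^3 - n^2 + 128*n - 240) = (n - 3)*(n - 2)^2*(n^3 - 5*n^2 - 16*n + 80) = (n - 5)*(n - 3)*(n - 2)^2*(n^2 - 16) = (n - 5)*(n - 3)*(n - 2)^2*(n + 4)*(n - 4)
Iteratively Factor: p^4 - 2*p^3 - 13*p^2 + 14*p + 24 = (p + 1)*(p^3 - 3*p^2 - 10*p + 24) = (p - 2)*(p + 1)*(p^2 - p - 12) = (p - 4)*(p - 2)*(p + 1)*(p + 3)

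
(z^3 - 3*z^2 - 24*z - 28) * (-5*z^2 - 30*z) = -5*z^5 - 15*z^4 + 210*z^3 + 860*z^2 + 840*z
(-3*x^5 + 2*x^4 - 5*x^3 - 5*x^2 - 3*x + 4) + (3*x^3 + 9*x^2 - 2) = -3*x^5 + 2*x^4 - 2*x^3 + 4*x^2 - 3*x + 2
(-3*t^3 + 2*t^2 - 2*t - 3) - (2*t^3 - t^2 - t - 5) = -5*t^3 + 3*t^2 - t + 2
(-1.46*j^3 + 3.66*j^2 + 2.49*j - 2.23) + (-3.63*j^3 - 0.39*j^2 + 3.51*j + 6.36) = -5.09*j^3 + 3.27*j^2 + 6.0*j + 4.13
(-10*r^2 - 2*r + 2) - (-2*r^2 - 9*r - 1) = -8*r^2 + 7*r + 3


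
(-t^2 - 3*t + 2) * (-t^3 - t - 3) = t^5 + 3*t^4 - t^3 + 6*t^2 + 7*t - 6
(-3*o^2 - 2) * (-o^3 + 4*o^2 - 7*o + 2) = 3*o^5 - 12*o^4 + 23*o^3 - 14*o^2 + 14*o - 4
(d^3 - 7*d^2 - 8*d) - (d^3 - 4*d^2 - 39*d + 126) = -3*d^2 + 31*d - 126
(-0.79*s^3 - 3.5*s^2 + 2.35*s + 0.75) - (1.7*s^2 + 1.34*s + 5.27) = -0.79*s^3 - 5.2*s^2 + 1.01*s - 4.52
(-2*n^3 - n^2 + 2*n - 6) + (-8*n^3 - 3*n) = -10*n^3 - n^2 - n - 6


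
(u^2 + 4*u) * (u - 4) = u^3 - 16*u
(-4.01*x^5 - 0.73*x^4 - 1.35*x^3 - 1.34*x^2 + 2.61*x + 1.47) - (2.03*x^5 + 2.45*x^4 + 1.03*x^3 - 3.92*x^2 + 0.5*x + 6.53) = -6.04*x^5 - 3.18*x^4 - 2.38*x^3 + 2.58*x^2 + 2.11*x - 5.06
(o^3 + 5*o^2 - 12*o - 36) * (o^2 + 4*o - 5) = o^5 + 9*o^4 + 3*o^3 - 109*o^2 - 84*o + 180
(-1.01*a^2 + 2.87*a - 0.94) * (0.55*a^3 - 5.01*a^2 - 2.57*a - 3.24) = -0.5555*a^5 + 6.6386*a^4 - 12.3*a^3 + 0.6059*a^2 - 6.883*a + 3.0456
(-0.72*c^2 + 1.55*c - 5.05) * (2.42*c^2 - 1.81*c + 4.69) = -1.7424*c^4 + 5.0542*c^3 - 18.4033*c^2 + 16.41*c - 23.6845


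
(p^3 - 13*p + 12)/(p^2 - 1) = (p^2 + p - 12)/(p + 1)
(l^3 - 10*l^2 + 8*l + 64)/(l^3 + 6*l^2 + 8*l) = (l^2 - 12*l + 32)/(l*(l + 4))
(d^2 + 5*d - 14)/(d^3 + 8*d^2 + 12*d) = (d^2 + 5*d - 14)/(d*(d^2 + 8*d + 12))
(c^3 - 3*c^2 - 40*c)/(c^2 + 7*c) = (c^2 - 3*c - 40)/(c + 7)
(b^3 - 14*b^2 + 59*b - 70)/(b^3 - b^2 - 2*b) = (b^2 - 12*b + 35)/(b*(b + 1))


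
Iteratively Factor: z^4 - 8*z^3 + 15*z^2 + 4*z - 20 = (z - 5)*(z^3 - 3*z^2 + 4) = (z - 5)*(z - 2)*(z^2 - z - 2) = (z - 5)*(z - 2)*(z + 1)*(z - 2)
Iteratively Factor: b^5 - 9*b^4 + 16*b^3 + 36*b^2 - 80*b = (b - 2)*(b^4 - 7*b^3 + 2*b^2 + 40*b) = (b - 5)*(b - 2)*(b^3 - 2*b^2 - 8*b) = (b - 5)*(b - 2)*(b + 2)*(b^2 - 4*b) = b*(b - 5)*(b - 2)*(b + 2)*(b - 4)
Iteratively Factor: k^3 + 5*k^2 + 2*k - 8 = (k + 2)*(k^2 + 3*k - 4) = (k - 1)*(k + 2)*(k + 4)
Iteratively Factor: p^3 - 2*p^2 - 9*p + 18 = (p - 2)*(p^2 - 9) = (p - 2)*(p + 3)*(p - 3)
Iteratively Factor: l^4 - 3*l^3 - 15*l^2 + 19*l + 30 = (l + 3)*(l^3 - 6*l^2 + 3*l + 10) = (l - 5)*(l + 3)*(l^2 - l - 2) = (l - 5)*(l - 2)*(l + 3)*(l + 1)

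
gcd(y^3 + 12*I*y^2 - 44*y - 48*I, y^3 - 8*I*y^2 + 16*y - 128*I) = y + 4*I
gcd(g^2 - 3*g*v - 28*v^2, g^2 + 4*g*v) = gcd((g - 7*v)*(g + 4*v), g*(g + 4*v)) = g + 4*v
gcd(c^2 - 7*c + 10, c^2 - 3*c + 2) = c - 2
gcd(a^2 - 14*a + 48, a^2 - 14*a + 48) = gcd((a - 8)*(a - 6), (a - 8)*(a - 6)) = a^2 - 14*a + 48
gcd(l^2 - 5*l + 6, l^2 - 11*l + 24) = l - 3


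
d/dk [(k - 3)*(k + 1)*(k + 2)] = 3*k^2 - 7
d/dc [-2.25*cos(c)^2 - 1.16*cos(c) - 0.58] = (4.5*cos(c) + 1.16)*sin(c)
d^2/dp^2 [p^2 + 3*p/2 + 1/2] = 2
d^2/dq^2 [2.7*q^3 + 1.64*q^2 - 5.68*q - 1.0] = 16.2*q + 3.28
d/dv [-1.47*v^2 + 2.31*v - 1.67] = 2.31 - 2.94*v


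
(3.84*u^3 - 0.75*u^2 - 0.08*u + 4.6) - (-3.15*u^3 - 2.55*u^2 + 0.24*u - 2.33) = 6.99*u^3 + 1.8*u^2 - 0.32*u + 6.93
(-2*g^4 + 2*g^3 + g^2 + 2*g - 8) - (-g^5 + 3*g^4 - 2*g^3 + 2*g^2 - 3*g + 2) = g^5 - 5*g^4 + 4*g^3 - g^2 + 5*g - 10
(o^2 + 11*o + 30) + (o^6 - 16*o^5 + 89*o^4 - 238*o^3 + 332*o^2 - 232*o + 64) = o^6 - 16*o^5 + 89*o^4 - 238*o^3 + 333*o^2 - 221*o + 94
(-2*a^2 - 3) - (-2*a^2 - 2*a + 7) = 2*a - 10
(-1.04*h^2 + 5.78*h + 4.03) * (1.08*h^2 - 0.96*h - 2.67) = -1.1232*h^4 + 7.2408*h^3 + 1.5804*h^2 - 19.3014*h - 10.7601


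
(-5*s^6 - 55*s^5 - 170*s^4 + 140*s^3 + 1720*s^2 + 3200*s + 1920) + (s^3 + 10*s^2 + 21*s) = -5*s^6 - 55*s^5 - 170*s^4 + 141*s^3 + 1730*s^2 + 3221*s + 1920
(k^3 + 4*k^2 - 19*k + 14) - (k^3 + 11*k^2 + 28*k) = -7*k^2 - 47*k + 14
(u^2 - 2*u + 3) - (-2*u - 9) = u^2 + 12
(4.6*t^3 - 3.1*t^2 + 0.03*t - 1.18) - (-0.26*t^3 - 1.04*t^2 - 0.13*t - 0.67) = 4.86*t^3 - 2.06*t^2 + 0.16*t - 0.51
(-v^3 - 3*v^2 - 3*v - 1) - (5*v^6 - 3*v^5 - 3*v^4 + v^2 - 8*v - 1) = -5*v^6 + 3*v^5 + 3*v^4 - v^3 - 4*v^2 + 5*v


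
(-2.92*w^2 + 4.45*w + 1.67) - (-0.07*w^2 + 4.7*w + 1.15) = -2.85*w^2 - 0.25*w + 0.52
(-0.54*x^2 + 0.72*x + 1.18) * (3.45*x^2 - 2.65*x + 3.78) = -1.863*x^4 + 3.915*x^3 + 0.1218*x^2 - 0.4054*x + 4.4604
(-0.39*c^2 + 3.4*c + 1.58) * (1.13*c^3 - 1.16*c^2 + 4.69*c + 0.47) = -0.4407*c^5 + 4.2944*c^4 - 3.9877*c^3 + 13.9299*c^2 + 9.0082*c + 0.7426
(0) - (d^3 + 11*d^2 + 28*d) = -d^3 - 11*d^2 - 28*d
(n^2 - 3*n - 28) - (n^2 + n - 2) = -4*n - 26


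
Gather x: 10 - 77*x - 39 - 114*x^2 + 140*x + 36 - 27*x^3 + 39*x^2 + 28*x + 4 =-27*x^3 - 75*x^2 + 91*x + 11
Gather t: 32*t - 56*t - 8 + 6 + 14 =12 - 24*t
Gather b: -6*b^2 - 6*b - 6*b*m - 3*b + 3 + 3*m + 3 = -6*b^2 + b*(-6*m - 9) + 3*m + 6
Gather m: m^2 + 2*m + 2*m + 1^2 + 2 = m^2 + 4*m + 3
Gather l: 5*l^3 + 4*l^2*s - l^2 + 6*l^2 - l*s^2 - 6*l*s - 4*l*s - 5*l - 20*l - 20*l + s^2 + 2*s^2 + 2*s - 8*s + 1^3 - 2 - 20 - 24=5*l^3 + l^2*(4*s + 5) + l*(-s^2 - 10*s - 45) + 3*s^2 - 6*s - 45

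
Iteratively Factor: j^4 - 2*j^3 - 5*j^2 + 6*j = (j - 1)*(j^3 - j^2 - 6*j) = j*(j - 1)*(j^2 - j - 6) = j*(j - 1)*(j + 2)*(j - 3)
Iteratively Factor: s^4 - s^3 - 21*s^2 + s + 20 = (s - 5)*(s^3 + 4*s^2 - s - 4) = (s - 5)*(s + 1)*(s^2 + 3*s - 4) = (s - 5)*(s + 1)*(s + 4)*(s - 1)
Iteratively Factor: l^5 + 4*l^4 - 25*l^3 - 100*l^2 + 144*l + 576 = (l + 4)*(l^4 - 25*l^2 + 144) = (l + 4)^2*(l^3 - 4*l^2 - 9*l + 36) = (l - 3)*(l + 4)^2*(l^2 - l - 12) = (l - 4)*(l - 3)*(l + 4)^2*(l + 3)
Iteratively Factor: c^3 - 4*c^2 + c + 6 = (c + 1)*(c^2 - 5*c + 6) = (c - 2)*(c + 1)*(c - 3)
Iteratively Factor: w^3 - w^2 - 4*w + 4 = (w + 2)*(w^2 - 3*w + 2) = (w - 2)*(w + 2)*(w - 1)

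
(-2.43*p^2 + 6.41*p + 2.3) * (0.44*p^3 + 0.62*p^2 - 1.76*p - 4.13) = -1.0692*p^5 + 1.3138*p^4 + 9.263*p^3 + 0.180299999999999*p^2 - 30.5213*p - 9.499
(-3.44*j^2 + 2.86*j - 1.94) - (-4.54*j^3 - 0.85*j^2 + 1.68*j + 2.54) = 4.54*j^3 - 2.59*j^2 + 1.18*j - 4.48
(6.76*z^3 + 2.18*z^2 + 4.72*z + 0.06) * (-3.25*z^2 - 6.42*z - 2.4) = -21.97*z^5 - 50.4842*z^4 - 45.5596*z^3 - 35.7294*z^2 - 11.7132*z - 0.144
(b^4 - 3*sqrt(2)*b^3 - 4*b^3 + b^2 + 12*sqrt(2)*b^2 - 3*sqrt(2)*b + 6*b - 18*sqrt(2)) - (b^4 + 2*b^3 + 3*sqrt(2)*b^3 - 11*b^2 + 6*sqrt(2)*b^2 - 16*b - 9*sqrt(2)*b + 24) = -6*sqrt(2)*b^3 - 6*b^3 + 6*sqrt(2)*b^2 + 12*b^2 + 6*sqrt(2)*b + 22*b - 18*sqrt(2) - 24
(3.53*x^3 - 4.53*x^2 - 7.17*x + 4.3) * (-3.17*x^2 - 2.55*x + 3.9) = -11.1901*x^5 + 5.3586*x^4 + 48.0474*x^3 - 13.0145*x^2 - 38.928*x + 16.77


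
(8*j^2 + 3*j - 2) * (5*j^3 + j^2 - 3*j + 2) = 40*j^5 + 23*j^4 - 31*j^3 + 5*j^2 + 12*j - 4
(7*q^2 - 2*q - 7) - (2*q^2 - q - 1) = 5*q^2 - q - 6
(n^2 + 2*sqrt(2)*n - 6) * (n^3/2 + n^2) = n^5/2 + n^4 + sqrt(2)*n^4 - 3*n^3 + 2*sqrt(2)*n^3 - 6*n^2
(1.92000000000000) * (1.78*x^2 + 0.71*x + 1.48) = 3.4176*x^2 + 1.3632*x + 2.8416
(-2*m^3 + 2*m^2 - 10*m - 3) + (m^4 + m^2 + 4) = m^4 - 2*m^3 + 3*m^2 - 10*m + 1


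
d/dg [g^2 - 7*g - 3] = 2*g - 7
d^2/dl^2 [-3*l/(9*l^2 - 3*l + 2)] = 18*(-3*l*(6*l - 1)^2 + (9*l - 1)*(9*l^2 - 3*l + 2))/(9*l^2 - 3*l + 2)^3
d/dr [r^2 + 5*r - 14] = 2*r + 5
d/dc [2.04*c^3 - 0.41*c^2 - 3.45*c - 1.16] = 6.12*c^2 - 0.82*c - 3.45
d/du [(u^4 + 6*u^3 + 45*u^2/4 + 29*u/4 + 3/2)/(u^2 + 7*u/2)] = (16*u^5 + 132*u^4 + 336*u^3 + 257*u^2 - 24*u - 42)/(2*u^2*(4*u^2 + 28*u + 49))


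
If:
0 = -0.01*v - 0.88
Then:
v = -88.00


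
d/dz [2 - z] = -1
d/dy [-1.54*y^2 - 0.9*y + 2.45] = -3.08*y - 0.9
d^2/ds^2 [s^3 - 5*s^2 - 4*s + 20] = 6*s - 10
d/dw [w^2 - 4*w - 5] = 2*w - 4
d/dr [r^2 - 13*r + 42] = 2*r - 13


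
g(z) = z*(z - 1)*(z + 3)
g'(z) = z*(z - 1) + z*(z + 3) + (z - 1)*(z + 3) = 3*z^2 + 4*z - 3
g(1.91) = 8.53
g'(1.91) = 15.58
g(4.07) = 88.34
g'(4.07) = 62.97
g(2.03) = 10.52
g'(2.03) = 17.48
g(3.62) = 62.79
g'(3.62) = 50.79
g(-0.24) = 0.82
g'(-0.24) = -3.79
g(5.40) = 199.58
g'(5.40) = 106.08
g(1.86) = 7.77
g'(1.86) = 14.82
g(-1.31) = 5.11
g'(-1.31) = -3.09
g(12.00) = 1980.00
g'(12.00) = 477.00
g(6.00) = 270.00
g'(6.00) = 129.00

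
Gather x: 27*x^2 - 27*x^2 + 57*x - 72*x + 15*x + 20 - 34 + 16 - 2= 0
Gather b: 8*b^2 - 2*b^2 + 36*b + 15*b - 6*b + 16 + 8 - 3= 6*b^2 + 45*b + 21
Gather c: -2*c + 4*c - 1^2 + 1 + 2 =2*c + 2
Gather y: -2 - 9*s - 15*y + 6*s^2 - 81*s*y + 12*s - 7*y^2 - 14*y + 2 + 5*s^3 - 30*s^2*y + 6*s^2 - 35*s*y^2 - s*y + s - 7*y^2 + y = 5*s^3 + 12*s^2 + 4*s + y^2*(-35*s - 14) + y*(-30*s^2 - 82*s - 28)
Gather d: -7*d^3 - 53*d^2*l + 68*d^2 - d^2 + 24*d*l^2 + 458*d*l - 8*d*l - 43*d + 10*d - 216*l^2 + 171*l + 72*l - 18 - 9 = -7*d^3 + d^2*(67 - 53*l) + d*(24*l^2 + 450*l - 33) - 216*l^2 + 243*l - 27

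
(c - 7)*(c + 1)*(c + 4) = c^3 - 2*c^2 - 31*c - 28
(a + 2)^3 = a^3 + 6*a^2 + 12*a + 8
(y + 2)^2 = y^2 + 4*y + 4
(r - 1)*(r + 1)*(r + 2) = r^3 + 2*r^2 - r - 2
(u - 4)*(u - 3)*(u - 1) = u^3 - 8*u^2 + 19*u - 12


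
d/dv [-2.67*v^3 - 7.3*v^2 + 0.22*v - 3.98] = -8.01*v^2 - 14.6*v + 0.22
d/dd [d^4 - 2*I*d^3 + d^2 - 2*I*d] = 4*d^3 - 6*I*d^2 + 2*d - 2*I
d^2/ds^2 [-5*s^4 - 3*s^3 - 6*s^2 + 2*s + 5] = -60*s^2 - 18*s - 12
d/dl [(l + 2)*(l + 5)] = 2*l + 7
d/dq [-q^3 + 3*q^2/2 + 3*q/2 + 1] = -3*q^2 + 3*q + 3/2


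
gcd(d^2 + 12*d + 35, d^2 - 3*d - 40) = d + 5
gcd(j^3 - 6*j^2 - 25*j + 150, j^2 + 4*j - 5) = j + 5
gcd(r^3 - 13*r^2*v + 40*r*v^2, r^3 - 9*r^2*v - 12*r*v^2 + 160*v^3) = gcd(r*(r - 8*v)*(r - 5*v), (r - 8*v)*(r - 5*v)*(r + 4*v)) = r^2 - 13*r*v + 40*v^2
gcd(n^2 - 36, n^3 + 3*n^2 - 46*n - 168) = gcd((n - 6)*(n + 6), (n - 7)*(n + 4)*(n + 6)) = n + 6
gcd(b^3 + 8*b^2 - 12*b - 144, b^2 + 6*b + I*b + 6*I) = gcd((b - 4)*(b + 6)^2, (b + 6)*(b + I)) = b + 6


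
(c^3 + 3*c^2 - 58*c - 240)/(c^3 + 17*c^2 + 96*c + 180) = (c - 8)/(c + 6)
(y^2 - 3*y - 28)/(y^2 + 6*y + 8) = (y - 7)/(y + 2)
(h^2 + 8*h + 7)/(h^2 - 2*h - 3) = (h + 7)/(h - 3)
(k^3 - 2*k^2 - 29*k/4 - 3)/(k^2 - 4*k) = k + 2 + 3/(4*k)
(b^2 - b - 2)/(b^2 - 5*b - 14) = (-b^2 + b + 2)/(-b^2 + 5*b + 14)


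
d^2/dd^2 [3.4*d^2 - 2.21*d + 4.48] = 6.80000000000000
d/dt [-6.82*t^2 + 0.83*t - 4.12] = 0.83 - 13.64*t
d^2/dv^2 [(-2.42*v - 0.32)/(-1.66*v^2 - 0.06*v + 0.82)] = ((2.42*v + 0.32)*(3.32*v + 0.06)*(6.64*v + 0.12) - (24.1032*v + 1.3528)*(1.66*v^2 + 0.06*v - 0.82))/(1.66*v^2 + 0.06*v - 0.82)^3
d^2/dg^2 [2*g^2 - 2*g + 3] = 4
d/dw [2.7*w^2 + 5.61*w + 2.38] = 5.4*w + 5.61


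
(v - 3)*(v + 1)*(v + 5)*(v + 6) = v^4 + 9*v^3 + 5*v^2 - 93*v - 90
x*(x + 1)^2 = x^3 + 2*x^2 + x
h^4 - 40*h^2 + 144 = (h - 6)*(h - 2)*(h + 2)*(h + 6)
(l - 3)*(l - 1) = l^2 - 4*l + 3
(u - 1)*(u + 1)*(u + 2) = u^3 + 2*u^2 - u - 2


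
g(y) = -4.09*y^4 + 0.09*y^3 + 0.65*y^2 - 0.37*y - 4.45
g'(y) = -16.36*y^3 + 0.27*y^2 + 1.3*y - 0.37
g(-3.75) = -807.48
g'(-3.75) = 861.29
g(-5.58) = -3962.94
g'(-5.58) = 2843.19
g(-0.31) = -4.31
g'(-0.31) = -0.26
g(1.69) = -36.15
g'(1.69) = -76.37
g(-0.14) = -4.39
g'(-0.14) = -0.50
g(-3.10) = -377.46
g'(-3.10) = 485.58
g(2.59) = -183.53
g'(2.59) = -279.43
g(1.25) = -13.71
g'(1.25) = -30.28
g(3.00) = -328.57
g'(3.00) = -435.76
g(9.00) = -26724.01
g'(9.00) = -11893.24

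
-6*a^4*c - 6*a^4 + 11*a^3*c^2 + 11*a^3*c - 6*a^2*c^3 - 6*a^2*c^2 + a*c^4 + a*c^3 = (-3*a + c)*(-2*a + c)*(-a + c)*(a*c + a)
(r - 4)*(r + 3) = r^2 - r - 12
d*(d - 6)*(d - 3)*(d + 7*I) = d^4 - 9*d^3 + 7*I*d^3 + 18*d^2 - 63*I*d^2 + 126*I*d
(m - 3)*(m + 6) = m^2 + 3*m - 18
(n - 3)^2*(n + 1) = n^3 - 5*n^2 + 3*n + 9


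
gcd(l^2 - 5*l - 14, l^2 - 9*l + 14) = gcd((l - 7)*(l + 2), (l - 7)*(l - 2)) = l - 7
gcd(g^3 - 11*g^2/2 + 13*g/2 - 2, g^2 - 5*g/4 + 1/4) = g - 1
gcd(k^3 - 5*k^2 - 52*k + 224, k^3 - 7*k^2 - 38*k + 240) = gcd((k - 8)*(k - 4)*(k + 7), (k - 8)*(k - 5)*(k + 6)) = k - 8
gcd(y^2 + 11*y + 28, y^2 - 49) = y + 7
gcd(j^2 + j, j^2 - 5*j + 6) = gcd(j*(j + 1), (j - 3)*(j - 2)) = 1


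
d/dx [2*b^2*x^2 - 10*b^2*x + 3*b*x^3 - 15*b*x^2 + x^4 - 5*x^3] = 4*b^2*x - 10*b^2 + 9*b*x^2 - 30*b*x + 4*x^3 - 15*x^2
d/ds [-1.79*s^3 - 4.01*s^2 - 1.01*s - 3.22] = -5.37*s^2 - 8.02*s - 1.01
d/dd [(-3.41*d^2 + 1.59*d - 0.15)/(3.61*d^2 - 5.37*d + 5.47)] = (12.5718*d^2 - 36.2224*d + 7.8918)/(13.0321*d^4 - 38.7714*d^3 + 68.3303*d^2 - 58.7478*d + 29.9209)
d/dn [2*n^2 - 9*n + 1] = 4*n - 9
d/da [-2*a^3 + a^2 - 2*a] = -6*a^2 + 2*a - 2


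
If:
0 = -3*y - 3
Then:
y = -1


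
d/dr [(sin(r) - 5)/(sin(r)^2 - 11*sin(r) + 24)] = (10*sin(r) + cos(r)^2 - 32)*cos(r)/(sin(r)^2 - 11*sin(r) + 24)^2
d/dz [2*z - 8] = 2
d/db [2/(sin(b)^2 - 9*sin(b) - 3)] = 2*(9 - 2*sin(b))*cos(b)/(9*sin(b) + cos(b)^2 + 2)^2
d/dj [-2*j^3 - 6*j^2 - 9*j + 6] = -6*j^2 - 12*j - 9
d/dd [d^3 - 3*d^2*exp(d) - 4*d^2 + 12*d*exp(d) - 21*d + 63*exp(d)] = -3*d^2*exp(d) + 3*d^2 + 6*d*exp(d) - 8*d + 75*exp(d) - 21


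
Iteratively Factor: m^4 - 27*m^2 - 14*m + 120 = (m - 2)*(m^3 + 2*m^2 - 23*m - 60) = (m - 5)*(m - 2)*(m^2 + 7*m + 12) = (m - 5)*(m - 2)*(m + 4)*(m + 3)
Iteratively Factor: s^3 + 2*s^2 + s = (s)*(s^2 + 2*s + 1) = s*(s + 1)*(s + 1)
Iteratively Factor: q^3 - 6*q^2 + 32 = (q - 4)*(q^2 - 2*q - 8) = (q - 4)^2*(q + 2)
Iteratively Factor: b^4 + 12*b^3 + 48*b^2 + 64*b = (b + 4)*(b^3 + 8*b^2 + 16*b) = b*(b + 4)*(b^2 + 8*b + 16) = b*(b + 4)^2*(b + 4)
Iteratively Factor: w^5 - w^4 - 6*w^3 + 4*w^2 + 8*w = (w)*(w^4 - w^3 - 6*w^2 + 4*w + 8) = w*(w - 2)*(w^3 + w^2 - 4*w - 4) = w*(w - 2)*(w + 2)*(w^2 - w - 2) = w*(w - 2)^2*(w + 2)*(w + 1)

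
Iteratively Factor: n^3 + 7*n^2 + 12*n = (n + 3)*(n^2 + 4*n) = n*(n + 3)*(n + 4)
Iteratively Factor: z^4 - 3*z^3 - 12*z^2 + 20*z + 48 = (z - 4)*(z^3 + z^2 - 8*z - 12) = (z - 4)*(z - 3)*(z^2 + 4*z + 4) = (z - 4)*(z - 3)*(z + 2)*(z + 2)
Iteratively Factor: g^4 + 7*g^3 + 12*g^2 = (g + 4)*(g^3 + 3*g^2) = g*(g + 4)*(g^2 + 3*g) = g*(g + 3)*(g + 4)*(g)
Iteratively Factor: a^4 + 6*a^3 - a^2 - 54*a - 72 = (a - 3)*(a^3 + 9*a^2 + 26*a + 24) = (a - 3)*(a + 2)*(a^2 + 7*a + 12) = (a - 3)*(a + 2)*(a + 4)*(a + 3)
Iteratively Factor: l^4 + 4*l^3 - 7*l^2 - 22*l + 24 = (l - 2)*(l^3 + 6*l^2 + 5*l - 12) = (l - 2)*(l + 3)*(l^2 + 3*l - 4) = (l - 2)*(l - 1)*(l + 3)*(l + 4)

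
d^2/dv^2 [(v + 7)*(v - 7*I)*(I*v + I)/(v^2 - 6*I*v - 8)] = (v^3*(16 + 42*I) + v^2*(342 + 384*I) + v*(2688 - 1044*I) - 1176 - 4352*I)/(v^6 - 18*I*v^5 - 132*v^4 + 504*I*v^3 + 1056*v^2 - 1152*I*v - 512)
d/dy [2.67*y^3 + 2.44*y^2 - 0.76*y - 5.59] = 8.01*y^2 + 4.88*y - 0.76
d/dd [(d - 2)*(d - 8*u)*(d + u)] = 3*d^2 - 14*d*u - 4*d - 8*u^2 + 14*u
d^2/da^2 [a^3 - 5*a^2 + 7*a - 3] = 6*a - 10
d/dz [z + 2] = 1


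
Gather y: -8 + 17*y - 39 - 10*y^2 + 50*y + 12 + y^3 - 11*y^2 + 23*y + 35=y^3 - 21*y^2 + 90*y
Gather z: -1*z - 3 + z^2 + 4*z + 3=z^2 + 3*z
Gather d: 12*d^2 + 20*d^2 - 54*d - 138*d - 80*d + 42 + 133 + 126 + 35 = 32*d^2 - 272*d + 336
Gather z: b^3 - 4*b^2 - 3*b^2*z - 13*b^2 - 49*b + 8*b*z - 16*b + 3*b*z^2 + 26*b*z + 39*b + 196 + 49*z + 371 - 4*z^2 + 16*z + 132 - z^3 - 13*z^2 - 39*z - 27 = b^3 - 17*b^2 - 26*b - z^3 + z^2*(3*b - 17) + z*(-3*b^2 + 34*b + 26) + 672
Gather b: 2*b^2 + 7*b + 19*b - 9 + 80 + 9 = 2*b^2 + 26*b + 80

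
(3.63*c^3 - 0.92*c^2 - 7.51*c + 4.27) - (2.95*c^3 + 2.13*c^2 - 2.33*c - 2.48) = 0.68*c^3 - 3.05*c^2 - 5.18*c + 6.75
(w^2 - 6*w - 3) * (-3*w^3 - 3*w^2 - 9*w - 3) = -3*w^5 + 15*w^4 + 18*w^3 + 60*w^2 + 45*w + 9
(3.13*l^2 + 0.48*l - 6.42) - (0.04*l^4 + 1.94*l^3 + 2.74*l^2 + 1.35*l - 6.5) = -0.04*l^4 - 1.94*l^3 + 0.39*l^2 - 0.87*l + 0.0800000000000001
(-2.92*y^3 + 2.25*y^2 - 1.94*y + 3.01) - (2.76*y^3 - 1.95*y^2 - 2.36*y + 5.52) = -5.68*y^3 + 4.2*y^2 + 0.42*y - 2.51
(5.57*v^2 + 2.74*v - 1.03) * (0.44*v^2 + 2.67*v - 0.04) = 2.4508*v^4 + 16.0775*v^3 + 6.6398*v^2 - 2.8597*v + 0.0412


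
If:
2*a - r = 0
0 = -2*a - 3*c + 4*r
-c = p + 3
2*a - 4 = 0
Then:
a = 2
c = 4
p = -7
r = 4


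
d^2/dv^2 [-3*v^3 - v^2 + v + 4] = -18*v - 2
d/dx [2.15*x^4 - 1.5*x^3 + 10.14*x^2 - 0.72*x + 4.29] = 8.6*x^3 - 4.5*x^2 + 20.28*x - 0.72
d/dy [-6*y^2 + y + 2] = 1 - 12*y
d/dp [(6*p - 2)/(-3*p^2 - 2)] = 6*(3*p^2 - 2*p - 2)/(9*p^4 + 12*p^2 + 4)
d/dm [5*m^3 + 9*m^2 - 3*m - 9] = 15*m^2 + 18*m - 3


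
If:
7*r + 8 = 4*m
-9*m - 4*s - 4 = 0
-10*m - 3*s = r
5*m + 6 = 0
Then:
No Solution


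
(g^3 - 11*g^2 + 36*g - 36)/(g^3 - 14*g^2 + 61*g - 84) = (g^2 - 8*g + 12)/(g^2 - 11*g + 28)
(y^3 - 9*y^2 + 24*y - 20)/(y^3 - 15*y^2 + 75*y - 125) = (y^2 - 4*y + 4)/(y^2 - 10*y + 25)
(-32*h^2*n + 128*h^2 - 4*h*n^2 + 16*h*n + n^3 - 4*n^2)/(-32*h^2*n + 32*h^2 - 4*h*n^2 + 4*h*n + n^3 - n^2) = (n - 4)/(n - 1)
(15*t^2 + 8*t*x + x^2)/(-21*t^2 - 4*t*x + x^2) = (5*t + x)/(-7*t + x)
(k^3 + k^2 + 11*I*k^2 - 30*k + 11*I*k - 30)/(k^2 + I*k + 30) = (k^2 + k*(1 + 5*I) + 5*I)/(k - 5*I)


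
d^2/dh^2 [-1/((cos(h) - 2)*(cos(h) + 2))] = 2*(2*sin(h)^4 - 9*sin(h)^2 + 3)/((cos(h) - 2)^3*(cos(h) + 2)^3)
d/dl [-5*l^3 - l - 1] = -15*l^2 - 1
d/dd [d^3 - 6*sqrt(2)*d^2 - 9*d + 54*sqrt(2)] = 3*d^2 - 12*sqrt(2)*d - 9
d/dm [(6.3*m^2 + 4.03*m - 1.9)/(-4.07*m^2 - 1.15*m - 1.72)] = (9.1571*m^2 - 37.138*m - 9.1166)/(16.5649*m^4 + 9.361*m^3 + 15.3233*m^2 + 3.956*m + 2.9584)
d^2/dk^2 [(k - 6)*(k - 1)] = 2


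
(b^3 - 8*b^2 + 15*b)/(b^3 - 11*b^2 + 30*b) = (b - 3)/(b - 6)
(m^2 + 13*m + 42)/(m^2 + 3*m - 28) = (m + 6)/(m - 4)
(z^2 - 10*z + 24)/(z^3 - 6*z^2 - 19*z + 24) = (z^2 - 10*z + 24)/(z^3 - 6*z^2 - 19*z + 24)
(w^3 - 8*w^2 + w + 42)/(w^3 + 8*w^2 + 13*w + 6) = (w^3 - 8*w^2 + w + 42)/(w^3 + 8*w^2 + 13*w + 6)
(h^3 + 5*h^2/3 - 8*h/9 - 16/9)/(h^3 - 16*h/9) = (3*h^2 + h - 4)/(h*(3*h - 4))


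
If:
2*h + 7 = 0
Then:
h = -7/2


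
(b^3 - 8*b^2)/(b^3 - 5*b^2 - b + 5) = b^2*(b - 8)/(b^3 - 5*b^2 - b + 5)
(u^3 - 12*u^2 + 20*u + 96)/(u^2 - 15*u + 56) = (u^2 - 4*u - 12)/(u - 7)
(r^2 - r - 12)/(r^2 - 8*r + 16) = (r + 3)/(r - 4)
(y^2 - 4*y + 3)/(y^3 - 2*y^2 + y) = (y - 3)/(y*(y - 1))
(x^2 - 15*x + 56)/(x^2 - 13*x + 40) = (x - 7)/(x - 5)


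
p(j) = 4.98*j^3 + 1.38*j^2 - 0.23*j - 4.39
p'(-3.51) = 174.14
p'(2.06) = 68.85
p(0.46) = -3.72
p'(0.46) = 4.20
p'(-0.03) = -0.30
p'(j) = 14.94*j^2 + 2.76*j - 0.23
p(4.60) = 508.49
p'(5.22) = 421.27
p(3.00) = 141.80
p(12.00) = 8797.01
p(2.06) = 44.53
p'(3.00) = 142.51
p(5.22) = 740.35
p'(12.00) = 2184.25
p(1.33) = 9.46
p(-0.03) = -4.38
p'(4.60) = 328.60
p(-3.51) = -201.93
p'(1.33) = 29.87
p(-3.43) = -188.33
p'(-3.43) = 166.07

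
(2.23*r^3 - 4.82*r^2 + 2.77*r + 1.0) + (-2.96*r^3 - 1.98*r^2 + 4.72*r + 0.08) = -0.73*r^3 - 6.8*r^2 + 7.49*r + 1.08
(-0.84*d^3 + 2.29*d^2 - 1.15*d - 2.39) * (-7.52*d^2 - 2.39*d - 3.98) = 6.3168*d^5 - 15.2132*d^4 + 6.5181*d^3 + 11.6071*d^2 + 10.2891*d + 9.5122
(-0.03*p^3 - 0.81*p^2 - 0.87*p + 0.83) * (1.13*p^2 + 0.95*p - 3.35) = -0.0339*p^5 - 0.9438*p^4 - 1.6521*p^3 + 2.8249*p^2 + 3.703*p - 2.7805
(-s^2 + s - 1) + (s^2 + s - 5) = 2*s - 6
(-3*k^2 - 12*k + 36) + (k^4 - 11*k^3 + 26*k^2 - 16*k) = k^4 - 11*k^3 + 23*k^2 - 28*k + 36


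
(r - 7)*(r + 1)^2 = r^3 - 5*r^2 - 13*r - 7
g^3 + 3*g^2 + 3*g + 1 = (g + 1)^3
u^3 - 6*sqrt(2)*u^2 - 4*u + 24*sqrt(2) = (u - 2)*(u + 2)*(u - 6*sqrt(2))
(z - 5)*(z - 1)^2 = z^3 - 7*z^2 + 11*z - 5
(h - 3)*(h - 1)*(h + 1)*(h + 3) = h^4 - 10*h^2 + 9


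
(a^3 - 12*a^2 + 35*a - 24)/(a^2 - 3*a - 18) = (-a^3 + 12*a^2 - 35*a + 24)/(-a^2 + 3*a + 18)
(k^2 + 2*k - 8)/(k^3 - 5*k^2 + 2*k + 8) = (k + 4)/(k^2 - 3*k - 4)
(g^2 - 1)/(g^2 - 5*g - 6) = (g - 1)/(g - 6)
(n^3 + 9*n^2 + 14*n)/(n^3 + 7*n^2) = (n + 2)/n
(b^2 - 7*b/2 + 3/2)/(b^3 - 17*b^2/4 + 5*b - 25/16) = 8*(b - 3)/(8*b^2 - 30*b + 25)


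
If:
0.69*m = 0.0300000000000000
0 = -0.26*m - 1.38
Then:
No Solution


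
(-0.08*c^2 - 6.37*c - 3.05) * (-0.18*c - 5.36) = 0.0144*c^3 + 1.5754*c^2 + 34.6922*c + 16.348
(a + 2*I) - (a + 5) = -5 + 2*I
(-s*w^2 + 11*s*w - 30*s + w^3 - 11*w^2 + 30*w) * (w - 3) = -s*w^3 + 14*s*w^2 - 63*s*w + 90*s + w^4 - 14*w^3 + 63*w^2 - 90*w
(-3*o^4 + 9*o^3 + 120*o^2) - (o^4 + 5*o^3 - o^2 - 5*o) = -4*o^4 + 4*o^3 + 121*o^2 + 5*o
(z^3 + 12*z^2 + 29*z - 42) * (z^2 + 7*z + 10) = z^5 + 19*z^4 + 123*z^3 + 281*z^2 - 4*z - 420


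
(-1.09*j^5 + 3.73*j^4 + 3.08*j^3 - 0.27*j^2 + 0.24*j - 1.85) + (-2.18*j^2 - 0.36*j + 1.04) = -1.09*j^5 + 3.73*j^4 + 3.08*j^3 - 2.45*j^2 - 0.12*j - 0.81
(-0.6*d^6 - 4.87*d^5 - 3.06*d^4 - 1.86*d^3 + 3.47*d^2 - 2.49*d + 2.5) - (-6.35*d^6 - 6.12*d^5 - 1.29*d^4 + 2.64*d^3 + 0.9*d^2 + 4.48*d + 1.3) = 5.75*d^6 + 1.25*d^5 - 1.77*d^4 - 4.5*d^3 + 2.57*d^2 - 6.97*d + 1.2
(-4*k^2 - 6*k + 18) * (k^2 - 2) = -4*k^4 - 6*k^3 + 26*k^2 + 12*k - 36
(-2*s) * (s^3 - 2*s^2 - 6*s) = -2*s^4 + 4*s^3 + 12*s^2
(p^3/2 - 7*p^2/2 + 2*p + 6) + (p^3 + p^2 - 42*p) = 3*p^3/2 - 5*p^2/2 - 40*p + 6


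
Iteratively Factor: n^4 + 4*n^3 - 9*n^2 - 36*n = (n + 3)*(n^3 + n^2 - 12*n) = (n + 3)*(n + 4)*(n^2 - 3*n) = n*(n + 3)*(n + 4)*(n - 3)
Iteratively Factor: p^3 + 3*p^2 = (p)*(p^2 + 3*p) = p*(p + 3)*(p)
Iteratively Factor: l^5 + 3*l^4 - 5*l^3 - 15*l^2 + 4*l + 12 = (l - 1)*(l^4 + 4*l^3 - l^2 - 16*l - 12) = (l - 1)*(l + 2)*(l^3 + 2*l^2 - 5*l - 6) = (l - 1)*(l + 2)*(l + 3)*(l^2 - l - 2) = (l - 1)*(l + 1)*(l + 2)*(l + 3)*(l - 2)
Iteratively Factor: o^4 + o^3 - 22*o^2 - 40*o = (o)*(o^3 + o^2 - 22*o - 40) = o*(o + 2)*(o^2 - o - 20) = o*(o + 2)*(o + 4)*(o - 5)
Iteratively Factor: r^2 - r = (r)*(r - 1)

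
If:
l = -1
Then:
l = -1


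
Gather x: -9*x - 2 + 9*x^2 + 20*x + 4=9*x^2 + 11*x + 2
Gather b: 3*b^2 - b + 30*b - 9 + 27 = 3*b^2 + 29*b + 18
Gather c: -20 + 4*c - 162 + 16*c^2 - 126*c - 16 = 16*c^2 - 122*c - 198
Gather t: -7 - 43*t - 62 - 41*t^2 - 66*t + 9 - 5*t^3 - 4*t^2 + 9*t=-5*t^3 - 45*t^2 - 100*t - 60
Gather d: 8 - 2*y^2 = 8 - 2*y^2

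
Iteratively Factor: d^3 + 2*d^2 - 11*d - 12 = (d + 1)*(d^2 + d - 12) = (d + 1)*(d + 4)*(d - 3)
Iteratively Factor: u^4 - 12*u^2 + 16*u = (u - 2)*(u^3 + 2*u^2 - 8*u) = (u - 2)^2*(u^2 + 4*u) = (u - 2)^2*(u + 4)*(u)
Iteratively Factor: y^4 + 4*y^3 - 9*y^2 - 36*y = (y)*(y^3 + 4*y^2 - 9*y - 36) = y*(y - 3)*(y^2 + 7*y + 12) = y*(y - 3)*(y + 3)*(y + 4)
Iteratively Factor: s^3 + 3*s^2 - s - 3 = (s - 1)*(s^2 + 4*s + 3) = (s - 1)*(s + 1)*(s + 3)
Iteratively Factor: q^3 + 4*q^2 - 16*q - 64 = (q + 4)*(q^2 - 16) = (q - 4)*(q + 4)*(q + 4)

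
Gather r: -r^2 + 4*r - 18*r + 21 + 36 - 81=-r^2 - 14*r - 24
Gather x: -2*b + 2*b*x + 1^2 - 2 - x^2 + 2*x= -2*b - x^2 + x*(2*b + 2) - 1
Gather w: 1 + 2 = 3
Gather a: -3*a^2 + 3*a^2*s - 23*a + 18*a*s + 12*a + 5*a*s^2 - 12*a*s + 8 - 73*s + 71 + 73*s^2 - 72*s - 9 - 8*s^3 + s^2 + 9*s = a^2*(3*s - 3) + a*(5*s^2 + 6*s - 11) - 8*s^3 + 74*s^2 - 136*s + 70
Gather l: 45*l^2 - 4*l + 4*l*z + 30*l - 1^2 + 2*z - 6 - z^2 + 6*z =45*l^2 + l*(4*z + 26) - z^2 + 8*z - 7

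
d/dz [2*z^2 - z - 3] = 4*z - 1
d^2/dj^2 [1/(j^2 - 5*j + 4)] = 2*(-j^2 + 5*j + (2*j - 5)^2 - 4)/(j^2 - 5*j + 4)^3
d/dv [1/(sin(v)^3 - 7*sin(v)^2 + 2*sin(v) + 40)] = (-3*sin(v)^2 + 14*sin(v) - 2)*cos(v)/(sin(v)^3 - 7*sin(v)^2 + 2*sin(v) + 40)^2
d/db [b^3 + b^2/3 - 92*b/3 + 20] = 3*b^2 + 2*b/3 - 92/3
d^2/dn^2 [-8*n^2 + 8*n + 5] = -16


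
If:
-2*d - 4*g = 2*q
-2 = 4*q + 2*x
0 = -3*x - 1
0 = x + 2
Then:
No Solution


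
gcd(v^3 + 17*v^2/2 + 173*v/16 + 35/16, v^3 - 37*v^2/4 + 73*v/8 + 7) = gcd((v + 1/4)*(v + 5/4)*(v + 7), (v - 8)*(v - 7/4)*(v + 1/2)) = 1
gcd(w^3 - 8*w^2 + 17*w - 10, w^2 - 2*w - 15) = w - 5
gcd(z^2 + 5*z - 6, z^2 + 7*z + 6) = z + 6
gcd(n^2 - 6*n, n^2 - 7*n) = n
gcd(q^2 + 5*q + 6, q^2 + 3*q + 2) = q + 2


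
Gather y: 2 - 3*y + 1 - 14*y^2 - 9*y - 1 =-14*y^2 - 12*y + 2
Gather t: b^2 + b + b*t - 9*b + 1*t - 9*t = b^2 - 8*b + t*(b - 8)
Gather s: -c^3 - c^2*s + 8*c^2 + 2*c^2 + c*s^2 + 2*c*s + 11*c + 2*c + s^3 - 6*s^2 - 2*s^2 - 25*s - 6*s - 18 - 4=-c^3 + 10*c^2 + 13*c + s^3 + s^2*(c - 8) + s*(-c^2 + 2*c - 31) - 22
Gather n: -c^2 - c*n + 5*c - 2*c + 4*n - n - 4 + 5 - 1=-c^2 + 3*c + n*(3 - c)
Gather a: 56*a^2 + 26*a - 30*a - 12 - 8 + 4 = 56*a^2 - 4*a - 16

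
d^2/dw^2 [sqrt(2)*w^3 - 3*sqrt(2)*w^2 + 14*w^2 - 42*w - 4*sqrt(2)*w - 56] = 6*sqrt(2)*w - 6*sqrt(2) + 28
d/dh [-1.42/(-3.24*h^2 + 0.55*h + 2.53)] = (0.781 - 9.2016*h)/(-3.24*h^2 + 0.55*h + 2.53)^2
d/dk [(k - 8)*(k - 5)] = 2*k - 13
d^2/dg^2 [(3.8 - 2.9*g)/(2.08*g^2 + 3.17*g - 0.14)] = (-(2.9*g - 3.8)*(4.16*g + 3.17)*(8.32*g + 6.34) + (36.192*g + 2.578)*(2.08*g^2 + 3.17*g - 0.14))/(2.08*g^2 + 3.17*g - 0.14)^3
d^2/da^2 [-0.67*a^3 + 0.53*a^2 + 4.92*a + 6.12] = 1.06 - 4.02*a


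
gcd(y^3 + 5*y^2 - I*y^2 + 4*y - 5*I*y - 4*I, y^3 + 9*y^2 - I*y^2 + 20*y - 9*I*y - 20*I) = y^2 + y*(4 - I) - 4*I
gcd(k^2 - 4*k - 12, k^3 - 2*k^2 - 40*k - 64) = k + 2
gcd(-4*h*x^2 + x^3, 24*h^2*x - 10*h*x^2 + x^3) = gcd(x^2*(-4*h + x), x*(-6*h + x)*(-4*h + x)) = -4*h*x + x^2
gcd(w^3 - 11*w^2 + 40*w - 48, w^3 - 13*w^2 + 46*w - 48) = w - 3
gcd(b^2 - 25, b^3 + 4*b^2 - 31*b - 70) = b - 5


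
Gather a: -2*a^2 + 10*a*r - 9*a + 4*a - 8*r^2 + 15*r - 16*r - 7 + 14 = -2*a^2 + a*(10*r - 5) - 8*r^2 - r + 7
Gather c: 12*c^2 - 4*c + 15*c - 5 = 12*c^2 + 11*c - 5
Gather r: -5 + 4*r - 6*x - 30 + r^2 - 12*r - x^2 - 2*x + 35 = r^2 - 8*r - x^2 - 8*x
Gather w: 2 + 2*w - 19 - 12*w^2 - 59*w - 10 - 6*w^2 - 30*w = -18*w^2 - 87*w - 27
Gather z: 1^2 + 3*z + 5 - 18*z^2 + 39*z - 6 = -18*z^2 + 42*z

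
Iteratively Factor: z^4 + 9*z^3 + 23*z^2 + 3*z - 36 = (z - 1)*(z^3 + 10*z^2 + 33*z + 36) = (z - 1)*(z + 3)*(z^2 + 7*z + 12) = (z - 1)*(z + 3)*(z + 4)*(z + 3)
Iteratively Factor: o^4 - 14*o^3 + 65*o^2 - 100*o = (o - 4)*(o^3 - 10*o^2 + 25*o) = (o - 5)*(o - 4)*(o^2 - 5*o) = o*(o - 5)*(o - 4)*(o - 5)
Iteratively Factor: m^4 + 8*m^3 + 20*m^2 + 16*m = (m)*(m^3 + 8*m^2 + 20*m + 16) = m*(m + 4)*(m^2 + 4*m + 4) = m*(m + 2)*(m + 4)*(m + 2)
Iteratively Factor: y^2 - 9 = (y + 3)*(y - 3)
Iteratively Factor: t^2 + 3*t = (t + 3)*(t)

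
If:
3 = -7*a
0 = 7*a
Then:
No Solution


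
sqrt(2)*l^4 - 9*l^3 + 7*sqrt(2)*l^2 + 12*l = l*(l - 3*sqrt(2))*(l - 2*sqrt(2))*(sqrt(2)*l + 1)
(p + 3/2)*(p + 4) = p^2 + 11*p/2 + 6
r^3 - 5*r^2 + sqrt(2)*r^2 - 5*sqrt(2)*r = r*(r - 5)*(r + sqrt(2))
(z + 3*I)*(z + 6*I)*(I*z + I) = I*z^3 - 9*z^2 + I*z^2 - 9*z - 18*I*z - 18*I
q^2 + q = q*(q + 1)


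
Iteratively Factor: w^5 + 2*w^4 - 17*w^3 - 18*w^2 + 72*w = (w + 4)*(w^4 - 2*w^3 - 9*w^2 + 18*w) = (w - 3)*(w + 4)*(w^3 + w^2 - 6*w) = (w - 3)*(w + 3)*(w + 4)*(w^2 - 2*w) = (w - 3)*(w - 2)*(w + 3)*(w + 4)*(w)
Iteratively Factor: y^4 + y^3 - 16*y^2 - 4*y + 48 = (y + 2)*(y^3 - y^2 - 14*y + 24) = (y - 3)*(y + 2)*(y^2 + 2*y - 8) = (y - 3)*(y - 2)*(y + 2)*(y + 4)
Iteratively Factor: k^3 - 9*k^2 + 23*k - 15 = (k - 5)*(k^2 - 4*k + 3) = (k - 5)*(k - 1)*(k - 3)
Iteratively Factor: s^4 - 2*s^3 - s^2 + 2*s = (s + 1)*(s^3 - 3*s^2 + 2*s) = s*(s + 1)*(s^2 - 3*s + 2) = s*(s - 2)*(s + 1)*(s - 1)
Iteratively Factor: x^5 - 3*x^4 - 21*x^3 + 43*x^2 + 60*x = (x - 5)*(x^4 + 2*x^3 - 11*x^2 - 12*x) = (x - 5)*(x + 1)*(x^3 + x^2 - 12*x) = (x - 5)*(x + 1)*(x + 4)*(x^2 - 3*x) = x*(x - 5)*(x + 1)*(x + 4)*(x - 3)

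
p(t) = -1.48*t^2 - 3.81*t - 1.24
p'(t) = -2.96*t - 3.81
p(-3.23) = -4.37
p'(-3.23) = 5.75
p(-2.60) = -1.34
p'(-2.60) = 3.89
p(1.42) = -9.63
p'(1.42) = -8.01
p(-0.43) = 0.12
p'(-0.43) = -2.54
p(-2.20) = -0.02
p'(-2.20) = 2.70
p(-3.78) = -7.99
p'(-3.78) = 7.38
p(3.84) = -37.69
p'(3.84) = -15.18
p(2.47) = -19.68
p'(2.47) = -11.12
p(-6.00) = -31.66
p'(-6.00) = 13.95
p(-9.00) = -86.83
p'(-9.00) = 22.83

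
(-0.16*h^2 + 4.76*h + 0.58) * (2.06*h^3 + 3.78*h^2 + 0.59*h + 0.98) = -0.3296*h^5 + 9.2008*h^4 + 19.0932*h^3 + 4.844*h^2 + 5.007*h + 0.5684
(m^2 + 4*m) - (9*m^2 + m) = -8*m^2 + 3*m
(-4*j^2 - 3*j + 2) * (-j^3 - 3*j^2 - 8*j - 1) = 4*j^5 + 15*j^4 + 39*j^3 + 22*j^2 - 13*j - 2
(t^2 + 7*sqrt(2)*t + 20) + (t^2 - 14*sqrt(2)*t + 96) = 2*t^2 - 7*sqrt(2)*t + 116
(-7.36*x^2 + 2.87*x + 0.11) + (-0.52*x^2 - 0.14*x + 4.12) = -7.88*x^2 + 2.73*x + 4.23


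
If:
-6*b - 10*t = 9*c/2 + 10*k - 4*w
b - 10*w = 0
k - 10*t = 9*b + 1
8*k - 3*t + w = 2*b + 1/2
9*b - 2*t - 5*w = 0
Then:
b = -50/2649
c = 370/2649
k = 74/2649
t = -425/5298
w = -5/2649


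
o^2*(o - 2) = o^3 - 2*o^2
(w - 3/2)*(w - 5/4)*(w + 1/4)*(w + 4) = w^4 + 3*w^3/2 - 141*w^2/16 + 167*w/32 + 15/8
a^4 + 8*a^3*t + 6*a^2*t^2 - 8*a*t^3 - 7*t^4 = (a - t)*(a + t)^2*(a + 7*t)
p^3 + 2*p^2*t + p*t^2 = p*(p + t)^2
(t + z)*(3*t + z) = 3*t^2 + 4*t*z + z^2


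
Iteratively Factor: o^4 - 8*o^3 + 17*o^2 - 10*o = (o - 2)*(o^3 - 6*o^2 + 5*o) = (o - 2)*(o - 1)*(o^2 - 5*o) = (o - 5)*(o - 2)*(o - 1)*(o)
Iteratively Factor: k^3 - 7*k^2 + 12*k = (k - 3)*(k^2 - 4*k) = (k - 4)*(k - 3)*(k)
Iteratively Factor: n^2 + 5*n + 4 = (n + 4)*(n + 1)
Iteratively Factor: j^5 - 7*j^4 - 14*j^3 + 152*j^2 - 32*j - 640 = (j + 2)*(j^4 - 9*j^3 + 4*j^2 + 144*j - 320) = (j - 4)*(j + 2)*(j^3 - 5*j^2 - 16*j + 80) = (j - 4)*(j + 2)*(j + 4)*(j^2 - 9*j + 20) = (j - 5)*(j - 4)*(j + 2)*(j + 4)*(j - 4)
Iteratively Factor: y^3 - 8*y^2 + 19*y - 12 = (y - 4)*(y^2 - 4*y + 3) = (y - 4)*(y - 1)*(y - 3)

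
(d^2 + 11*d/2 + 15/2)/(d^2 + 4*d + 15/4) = 2*(d + 3)/(2*d + 3)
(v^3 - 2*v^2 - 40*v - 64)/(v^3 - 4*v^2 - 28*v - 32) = (v + 4)/(v + 2)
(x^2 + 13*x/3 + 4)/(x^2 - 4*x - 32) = (x^2 + 13*x/3 + 4)/(x^2 - 4*x - 32)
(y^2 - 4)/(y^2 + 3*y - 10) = (y + 2)/(y + 5)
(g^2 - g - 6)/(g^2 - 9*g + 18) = (g + 2)/(g - 6)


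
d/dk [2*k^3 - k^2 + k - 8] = 6*k^2 - 2*k + 1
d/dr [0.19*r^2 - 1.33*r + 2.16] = 0.38*r - 1.33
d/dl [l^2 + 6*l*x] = 2*l + 6*x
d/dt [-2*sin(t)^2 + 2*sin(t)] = -2*sin(2*t) + 2*cos(t)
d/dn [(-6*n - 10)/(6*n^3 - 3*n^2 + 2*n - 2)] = 2*(36*n^3 + 81*n^2 - 30*n + 16)/(36*n^6 - 36*n^5 + 33*n^4 - 36*n^3 + 16*n^2 - 8*n + 4)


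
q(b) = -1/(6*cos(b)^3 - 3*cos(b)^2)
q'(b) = -(18*sin(b)*cos(b)^2 - 6*sin(b)*cos(b))/(6*cos(b)^3 - 3*cos(b)^2)^2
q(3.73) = 0.18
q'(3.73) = 0.32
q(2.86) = 0.12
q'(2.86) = -0.10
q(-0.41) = -0.48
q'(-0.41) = 0.87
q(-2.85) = 0.12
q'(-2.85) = 0.10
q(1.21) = 9.10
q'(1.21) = -9.69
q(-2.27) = 0.35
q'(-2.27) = 1.07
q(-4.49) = 4.75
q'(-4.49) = -48.49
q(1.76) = 6.85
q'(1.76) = -81.29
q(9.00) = 0.14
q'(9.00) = -0.17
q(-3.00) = 0.11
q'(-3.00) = 0.04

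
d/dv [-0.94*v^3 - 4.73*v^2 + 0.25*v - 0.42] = -2.82*v^2 - 9.46*v + 0.25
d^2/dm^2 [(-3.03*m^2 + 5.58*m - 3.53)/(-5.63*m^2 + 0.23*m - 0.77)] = (1.13686837721616e-13*m^4 - 345.89031*m^3 + 592.528224*m^2 + 117.713166*m - 28.615794)/(178.453547*m^6 - 21.870861*m^5 + 74.11332*m^4 - 5.994605*m^3 + 10.13628*m^2 - 0.409101*m + 0.456533)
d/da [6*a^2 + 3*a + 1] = 12*a + 3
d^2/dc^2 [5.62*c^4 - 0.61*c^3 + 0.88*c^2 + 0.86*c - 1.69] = 67.44*c^2 - 3.66*c + 1.76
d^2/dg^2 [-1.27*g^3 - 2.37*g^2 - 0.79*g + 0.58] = -7.62*g - 4.74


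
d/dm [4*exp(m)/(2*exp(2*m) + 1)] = (4 - 8*exp(2*m))*exp(m)/(4*exp(4*m) + 4*exp(2*m) + 1)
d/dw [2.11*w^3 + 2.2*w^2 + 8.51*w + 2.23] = 6.33*w^2 + 4.4*w + 8.51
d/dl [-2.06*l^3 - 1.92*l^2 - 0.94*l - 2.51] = -6.18*l^2 - 3.84*l - 0.94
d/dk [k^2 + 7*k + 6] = 2*k + 7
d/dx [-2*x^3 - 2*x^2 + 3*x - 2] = -6*x^2 - 4*x + 3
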